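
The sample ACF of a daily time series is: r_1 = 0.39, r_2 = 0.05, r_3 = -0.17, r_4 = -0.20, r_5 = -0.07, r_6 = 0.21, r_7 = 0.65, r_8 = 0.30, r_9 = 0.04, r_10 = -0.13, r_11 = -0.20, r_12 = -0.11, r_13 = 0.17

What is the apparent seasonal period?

7

The largest autocorrelation is r_7 = 0.65; the remaining lags stay at or below 0.39. The elevated value at lag 1 (0.39), dropping to 0.05 at lag 2, reflects decaying short-term dependence rather than seasonality.
The dominant spike at lag 7 indicates a seasonal period of 7.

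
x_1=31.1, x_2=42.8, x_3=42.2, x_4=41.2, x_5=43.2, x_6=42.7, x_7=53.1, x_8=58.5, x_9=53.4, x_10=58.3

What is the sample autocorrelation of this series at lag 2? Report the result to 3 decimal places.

0.344

Mean x̄ = (31.1 + 42.8 + 42.2 + 41.2 + 43.2 + 42.7 + 53.1 + 58.5 + 53.4 + 58.3)/10 = 46.6500
Numerator Σ_{t=1}^{8}(x_t−x̄)(x_{t+2}−x̄) = 239.5900
Denominator Σ(x_t−x̄)² = 696.9450
r_2 = 239.5900 / 696.9450 = 0.344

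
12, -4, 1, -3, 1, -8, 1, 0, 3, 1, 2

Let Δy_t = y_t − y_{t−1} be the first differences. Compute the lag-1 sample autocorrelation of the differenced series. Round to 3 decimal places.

First differences Δy: -16, 5, -4, 4, -9, 9, -1, 3, -2, 1
Mean of differences = -1.0000
Numerator Σ(Δy_t−Δȳ)(Δy_{t+1}−Δȳ) = -249.0000
Denominator Σ(Δy_t−Δȳ)² = 480.0000
r_1(Δy) = -249.0000 / 480.0000 = -0.519

-0.519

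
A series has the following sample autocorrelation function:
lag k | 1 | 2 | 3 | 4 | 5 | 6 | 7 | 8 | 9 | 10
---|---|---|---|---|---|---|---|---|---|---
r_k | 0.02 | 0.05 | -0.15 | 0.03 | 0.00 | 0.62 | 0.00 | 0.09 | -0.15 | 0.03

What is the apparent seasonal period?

The largest autocorrelation is r_6 = 0.62; the remaining lags stay at or below 0.09.
The dominant spike at lag 6 indicates a seasonal period of 6.

6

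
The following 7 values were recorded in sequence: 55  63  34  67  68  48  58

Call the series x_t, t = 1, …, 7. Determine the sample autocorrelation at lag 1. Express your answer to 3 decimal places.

Mean x̄ = (55 + 63 + 34 + 67 + 68 + 48 + 58)/7 = 56.1429
Numerator Σ_{t=1}^{6}(x_t−x̄)(x_{t+1}−x̄) = -383.0204
Denominator Σ(x_t−x̄)² = 866.8571
r_1 = -383.0204 / 866.8571 = -0.442

-0.442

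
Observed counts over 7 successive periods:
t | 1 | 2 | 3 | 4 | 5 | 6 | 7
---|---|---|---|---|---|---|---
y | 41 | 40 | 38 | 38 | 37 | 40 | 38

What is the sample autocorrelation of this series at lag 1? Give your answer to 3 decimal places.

Mean ȳ = (41 + 40 + 38 + 38 + 37 + 40 + 38)/7 = 38.8571
Numerator Σ_{t=1}^{6}(y_t−ȳ)(y_{t+1}−ȳ) = 0.6939
Denominator Σ(y_t−ȳ)² = 12.8571
r_1 = 0.6939 / 12.8571 = 0.054

0.054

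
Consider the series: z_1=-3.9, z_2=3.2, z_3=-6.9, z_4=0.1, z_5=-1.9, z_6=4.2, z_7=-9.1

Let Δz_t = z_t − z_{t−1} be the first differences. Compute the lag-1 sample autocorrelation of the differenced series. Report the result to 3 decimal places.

First differences Δz: 7.1, -10.1, 7.0, -2.0, 6.1, -13.3
Mean of differences = -0.8667
Numerator Σ(Δz_t−Δz̄)(Δz_{t+1}−Δz̄) = -249.6244
Denominator Σ(Δz_t−Δz̄)² = 415.0133
r_1(Δz) = -249.6244 / 415.0133 = -0.601

-0.601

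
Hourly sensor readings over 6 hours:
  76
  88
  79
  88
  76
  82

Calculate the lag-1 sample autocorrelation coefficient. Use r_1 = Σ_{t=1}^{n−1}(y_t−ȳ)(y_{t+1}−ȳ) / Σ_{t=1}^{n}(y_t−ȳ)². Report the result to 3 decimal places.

Mean ȳ = (76 + 88 + 79 + 88 + 76 + 82)/6 = 81.5000
Deviations from mean: -5.5000, 6.5000, -2.5000, 6.5000, -5.5000, 0.5000
Numerator Σ_{t=1}^{5}(y_t−ȳ)(y_{t+1}−ȳ) = -106.7500
Denominator Σ(y_t−ȳ)² = 151.5000
r_1 = -106.7500 / 151.5000 = -0.705

-0.705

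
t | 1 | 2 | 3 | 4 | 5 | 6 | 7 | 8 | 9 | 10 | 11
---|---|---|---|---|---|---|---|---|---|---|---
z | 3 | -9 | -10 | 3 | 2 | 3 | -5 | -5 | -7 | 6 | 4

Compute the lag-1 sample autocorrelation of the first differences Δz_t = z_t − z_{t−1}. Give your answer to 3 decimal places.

-0.137

First differences Δz: -12, -1, 13, -1, 1, -8, 0, -2, 13, -2
Mean of differences = 0.1000
Numerator Σ(Δz_t−Δz̄)(Δz_{t+1}−Δz̄) = -76.5100
Denominator Σ(Δz_t−Δz̄)² = 556.9000
r_1(Δz) = -76.5100 / 556.9000 = -0.137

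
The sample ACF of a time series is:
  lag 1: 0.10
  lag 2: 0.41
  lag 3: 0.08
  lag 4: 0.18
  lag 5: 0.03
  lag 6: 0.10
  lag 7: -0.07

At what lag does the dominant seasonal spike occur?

The largest autocorrelation is r_2 = 0.41, with a weaker echo at lag 4 (0.18); the remaining lags stay at or below 0.10.
The dominant spike at lag 2 indicates a seasonal period of 2.

2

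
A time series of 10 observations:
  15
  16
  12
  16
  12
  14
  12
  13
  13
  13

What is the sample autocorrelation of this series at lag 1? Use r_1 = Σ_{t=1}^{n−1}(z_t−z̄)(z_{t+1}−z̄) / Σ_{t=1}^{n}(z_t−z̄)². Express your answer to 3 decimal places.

Mean z̄ = (15 + 16 + 12 + 16 + 12 + 14 + 12 + 13 + 13 + 13)/10 = 13.6000
Numerator Σ_{t=1}^{9}(z_t−z̄)(z_{t+1}−z̄) = -7.7600
Denominator Σ(z_t−z̄)² = 22.4000
r_1 = -7.7600 / 22.4000 = -0.346

-0.346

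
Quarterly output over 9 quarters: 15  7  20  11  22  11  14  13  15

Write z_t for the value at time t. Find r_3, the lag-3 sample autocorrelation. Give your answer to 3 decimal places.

Mean z̄ = (15 + 7 + 20 + 11 + 22 + 11 + 14 + 13 + 15)/9 = 14.2222
Numerator Σ_{t=1}^{6}(z_t−z̄)(z_{t+3}−z̄) = -88.5926
Denominator Σ(z_t−z̄)² = 169.5556
r_3 = -88.5926 / 169.5556 = -0.522

-0.522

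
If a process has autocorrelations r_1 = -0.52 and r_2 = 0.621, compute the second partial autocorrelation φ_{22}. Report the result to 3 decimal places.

φ_{22} = (r_2 − r_1²) / (1 − r_1²)
r_1² = (-0.52)² = 0.2704
Numerator = 0.621 − 0.2704 = 0.3506; denominator = 1 − 0.2704 = 0.7296
φ_{22} = 0.3506 / 0.7296 = 0.481

0.481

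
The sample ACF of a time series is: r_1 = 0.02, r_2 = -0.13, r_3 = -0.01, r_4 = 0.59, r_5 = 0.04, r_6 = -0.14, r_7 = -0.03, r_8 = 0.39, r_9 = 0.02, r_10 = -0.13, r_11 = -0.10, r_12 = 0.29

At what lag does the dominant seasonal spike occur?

The largest autocorrelation is r_4 = 0.59, with weaker echoes at lags 8 (0.39) and 12 (0.29); the remaining lags stay at or below 0.04.
The dominant spike at lag 4 indicates a seasonal period of 4.

4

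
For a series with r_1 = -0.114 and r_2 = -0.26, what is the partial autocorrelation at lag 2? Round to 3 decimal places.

-0.277

φ_{22} = (r_2 − r_1²) / (1 − r_1²)
r_1² = (-0.114)² = 0.012996
Numerator = -0.26 − 0.0130 = -0.2730; denominator = 1 − 0.0130 = 0.9870
φ_{22} = -0.2730 / 0.9870 = -0.277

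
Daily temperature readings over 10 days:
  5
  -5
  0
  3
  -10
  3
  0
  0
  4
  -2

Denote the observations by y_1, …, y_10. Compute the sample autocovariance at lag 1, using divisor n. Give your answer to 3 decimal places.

-9.404

Mean ȳ = (5 − 5 + 0 + 3 − 10 + 3 + 0 + 0 + 4 − 2)/10 = -0.2000
Σ_{t=1}^{9}(y_t−ȳ)(y_{t+1}−ȳ) = -94.0400
γ_1 = -94.0400 / 10 = -9.404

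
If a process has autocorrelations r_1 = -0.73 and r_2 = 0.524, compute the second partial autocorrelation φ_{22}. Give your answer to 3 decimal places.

-0.019

φ_{22} = (r_2 − r_1²) / (1 − r_1²)
r_1² = (-0.73)² = 0.5329
Numerator = 0.524 − 0.5329 = -0.0089; denominator = 1 − 0.5329 = 0.4671
φ_{22} = -0.0089 / 0.4671 = -0.019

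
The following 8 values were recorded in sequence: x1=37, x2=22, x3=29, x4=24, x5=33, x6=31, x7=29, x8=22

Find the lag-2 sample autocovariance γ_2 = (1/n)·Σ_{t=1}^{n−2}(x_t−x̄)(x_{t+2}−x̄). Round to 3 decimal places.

1.355

Mean x̄ = (37 + 22 + 29 + 24 + 33 + 31 + 29 + 22)/8 = 28.3750
Σ_{t=1}^{6}(x_t−x̄)(x_{t+2}−x̄) = 10.8438
γ_2 = 10.8438 / 8 = 1.355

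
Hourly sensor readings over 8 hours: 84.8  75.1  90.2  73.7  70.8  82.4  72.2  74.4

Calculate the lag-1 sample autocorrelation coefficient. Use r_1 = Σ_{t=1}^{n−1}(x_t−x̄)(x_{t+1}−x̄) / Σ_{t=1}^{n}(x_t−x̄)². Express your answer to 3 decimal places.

-0.333

Mean x̄ = (84.8 + 75.1 + 90.2 + 73.7 + 70.8 + 82.4 + 72.2 + 74.4)/8 = 77.9500
Deviations from mean: 6.8500, -2.8500, 12.2500, -4.2500, -7.1500, 4.4500, -5.7500, -3.5500
Numerator Σ_{t=1}^{7}(x_t−x̄)(x_{t+1}−x̄) = -113.1025
Denominator Σ(x_t−x̄)² = 339.7600
r_1 = -113.1025 / 339.7600 = -0.333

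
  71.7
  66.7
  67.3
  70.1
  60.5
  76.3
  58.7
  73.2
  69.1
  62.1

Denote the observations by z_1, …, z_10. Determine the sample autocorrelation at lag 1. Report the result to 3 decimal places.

Mean z̄ = (71.7 + 66.7 + 67.3 + 70.1 + 60.5 + 76.3 + 58.7 + 73.2 + 69.1 + 62.1)/10 = 67.5700
Numerator Σ_{t=1}^{9}(z_t−z̄)(z_{t+1}−z̄) = -210.7779
Denominator Σ(z_t−z̄)² = 293.1210
r_1 = -210.7779 / 293.1210 = -0.719

-0.719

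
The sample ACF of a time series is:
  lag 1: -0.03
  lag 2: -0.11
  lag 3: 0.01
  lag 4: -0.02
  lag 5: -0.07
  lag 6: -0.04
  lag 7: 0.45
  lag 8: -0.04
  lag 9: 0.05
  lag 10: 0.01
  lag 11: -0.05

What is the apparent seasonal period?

The largest autocorrelation is r_7 = 0.45; the remaining lags stay at or below 0.05.
The dominant spike at lag 7 indicates a seasonal period of 7.

7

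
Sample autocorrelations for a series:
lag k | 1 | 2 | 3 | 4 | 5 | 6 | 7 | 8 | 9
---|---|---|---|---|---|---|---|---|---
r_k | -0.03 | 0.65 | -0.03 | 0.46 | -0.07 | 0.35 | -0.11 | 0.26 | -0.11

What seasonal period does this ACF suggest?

2

The largest autocorrelation is r_2 = 0.65, with weaker echoes at lags 4 (0.46), 6 (0.35) and 8 (0.26); the remaining lags stay at or below -0.03.
The dominant spike at lag 2 indicates a seasonal period of 2.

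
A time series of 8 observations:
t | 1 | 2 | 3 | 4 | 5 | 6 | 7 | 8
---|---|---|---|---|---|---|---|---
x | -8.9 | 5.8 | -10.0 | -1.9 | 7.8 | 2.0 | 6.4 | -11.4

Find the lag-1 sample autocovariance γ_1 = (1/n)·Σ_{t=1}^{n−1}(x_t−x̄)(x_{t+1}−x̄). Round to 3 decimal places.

-17.344

Mean x̄ = (-8.9 + 5.8 − 10.0 − 1.9 + 7.8 + 2.0 + 6.4 − 11.4)/8 = -1.2750
Σ_{t=1}^{7}(x_t−x̄)(x_{t+1}−x̄) = -138.7481
γ_1 = -138.7481 / 8 = -17.344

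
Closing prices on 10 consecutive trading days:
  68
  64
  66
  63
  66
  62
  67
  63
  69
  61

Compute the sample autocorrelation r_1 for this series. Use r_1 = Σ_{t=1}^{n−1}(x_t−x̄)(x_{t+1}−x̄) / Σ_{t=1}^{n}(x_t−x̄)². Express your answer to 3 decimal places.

Mean x̄ = (68 + 64 + 66 + 63 + 66 + 62 + 67 + 63 + 69 + 61)/10 = 64.9000
Numerator Σ_{t=1}^{9}(x_t−x̄)(x_{t+1}−x̄) = -45.0100
Denominator Σ(x_t−x̄)² = 64.9000
r_1 = -45.0100 / 64.9000 = -0.694

-0.694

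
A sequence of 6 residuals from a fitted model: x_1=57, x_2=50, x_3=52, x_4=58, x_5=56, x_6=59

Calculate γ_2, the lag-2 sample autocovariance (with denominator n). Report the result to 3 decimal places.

Mean x̄ = (57 + 50 + 52 + 58 + 56 + 59)/6 = 55.3333
Σ_{t=1}^{4}(x_t−x̄)(x_{t+2}−x̄) = -12.2222
γ_2 = -12.2222 / 6 = -2.037

-2.037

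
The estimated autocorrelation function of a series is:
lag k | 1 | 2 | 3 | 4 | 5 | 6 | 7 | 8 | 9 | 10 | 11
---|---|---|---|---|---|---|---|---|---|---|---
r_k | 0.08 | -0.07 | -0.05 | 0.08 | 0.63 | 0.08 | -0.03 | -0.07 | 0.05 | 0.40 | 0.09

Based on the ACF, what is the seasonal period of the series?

The largest autocorrelation is r_5 = 0.63, with a weaker echo at lag 10 (0.40); the remaining lags stay at or below 0.09.
The dominant spike at lag 5 indicates a seasonal period of 5.

5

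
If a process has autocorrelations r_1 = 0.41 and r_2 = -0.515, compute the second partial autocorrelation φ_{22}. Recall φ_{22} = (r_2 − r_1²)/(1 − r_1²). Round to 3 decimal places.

φ_{22} = (r_2 − r_1²) / (1 − r_1²)
r_1² = (0.41)² = 0.1681
Numerator = -0.515 − 0.1681 = -0.6831; denominator = 1 − 0.1681 = 0.8319
φ_{22} = -0.6831 / 0.8319 = -0.821

-0.821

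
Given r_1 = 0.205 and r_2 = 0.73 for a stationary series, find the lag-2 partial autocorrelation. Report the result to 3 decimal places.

0.718

φ_{22} = (r_2 − r_1²) / (1 − r_1²)
r_1² = (0.205)² = 0.042025
Numerator = 0.73 − 0.0420 = 0.6880; denominator = 1 − 0.0420 = 0.9580
φ_{22} = 0.6880 / 0.9580 = 0.718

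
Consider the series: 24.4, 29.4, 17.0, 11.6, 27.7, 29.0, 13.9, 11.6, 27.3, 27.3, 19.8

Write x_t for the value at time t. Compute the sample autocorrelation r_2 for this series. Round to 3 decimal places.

Mean x̄ = (24.4 + 29.4 + 17.0 + 11.6 + 27.7 + 29.0 + 13.9 + 11.6 + 27.3 + 27.3 + 19.8)/11 = 21.7273
Numerator Σ_{t=1}^{9}(x_t−x̄)(x_{t+2}−x̄) = -423.4251
Denominator Σ(x_t−x̄)² = 509.1418
r_2 = -423.4251 / 509.1418 = -0.832

-0.832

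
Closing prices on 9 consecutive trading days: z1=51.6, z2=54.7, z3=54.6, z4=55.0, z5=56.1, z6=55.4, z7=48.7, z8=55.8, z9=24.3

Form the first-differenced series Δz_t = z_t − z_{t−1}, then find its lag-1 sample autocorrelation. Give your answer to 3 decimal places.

First differences Δz: 3.1, -0.1, 0.4, 1.1, -0.7, -6.7, 7.1, -31.5
Mean of differences = -3.4125
Numerator Σ(Δz_t−Δz̄)(Δz_{t+1}−Δz̄) = -275.1014
Denominator Σ(Δz_t−Δz̄)² = 1005.8688
r_1(Δz) = -275.1014 / 1005.8688 = -0.273

-0.273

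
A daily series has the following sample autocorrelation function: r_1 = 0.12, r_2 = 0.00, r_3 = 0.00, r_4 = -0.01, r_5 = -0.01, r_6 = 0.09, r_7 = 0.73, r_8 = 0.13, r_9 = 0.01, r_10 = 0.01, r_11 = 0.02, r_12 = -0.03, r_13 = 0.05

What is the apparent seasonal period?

The largest autocorrelation is r_7 = 0.73; the remaining lags stay at or below 0.13.
The dominant spike at lag 7 indicates a seasonal period of 7.

7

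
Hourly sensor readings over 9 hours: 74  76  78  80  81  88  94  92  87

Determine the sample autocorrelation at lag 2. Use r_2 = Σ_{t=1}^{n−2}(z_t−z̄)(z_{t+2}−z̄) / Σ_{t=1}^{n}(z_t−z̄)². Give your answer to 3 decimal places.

Mean z̄ = (74 + 76 + 78 + 80 + 81 + 88 + 94 + 92 + 87)/9 = 83.3333
Numerator Σ_{t=1}^{7}(z_t−z̄)(z_{t+2}−z̄) = 125.7778
Denominator Σ(z_t−z̄)² = 410.0000
r_2 = 125.7778 / 410.0000 = 0.307

0.307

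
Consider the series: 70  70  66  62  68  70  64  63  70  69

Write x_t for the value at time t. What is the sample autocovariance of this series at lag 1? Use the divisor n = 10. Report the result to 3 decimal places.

0.656

Mean x̄ = (70 + 70 + 66 + 62 + 68 + 70 + 64 + 63 + 70 + 69)/10 = 67.2000
Σ_{t=1}^{9}(x_t−x̄)(x_{t+1}−x̄) = 6.5600
γ_1 = 6.5600 / 10 = 0.656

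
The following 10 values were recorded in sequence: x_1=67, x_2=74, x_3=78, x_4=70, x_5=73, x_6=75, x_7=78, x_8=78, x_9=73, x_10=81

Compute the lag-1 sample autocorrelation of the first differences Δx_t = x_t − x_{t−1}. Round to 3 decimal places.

-0.261

First differences Δx: 7, 4, -8, 3, 2, 3, 0, -5, 8
Mean of differences = 1.5556
Numerator Σ(Δx_t−Δx̄)(Δx_{t+1}−Δx̄) = -56.8642
Denominator Σ(Δx_t−Δx̄)² = 218.2222
r_1(Δx) = -56.8642 / 218.2222 = -0.261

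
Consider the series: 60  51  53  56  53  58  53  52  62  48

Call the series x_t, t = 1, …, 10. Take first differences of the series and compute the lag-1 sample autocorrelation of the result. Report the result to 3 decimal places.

First differences Δx: -9, 2, 3, -3, 5, -5, -1, 10, -14
Mean of differences = -1.3333
Numerator Σ(Δx_t−Δx̄)(Δx_{t+1}−Δx̄) = -193.1111
Denominator Σ(Δx_t−Δx̄)² = 434.0000
r_1(Δx) = -193.1111 / 434.0000 = -0.445

-0.445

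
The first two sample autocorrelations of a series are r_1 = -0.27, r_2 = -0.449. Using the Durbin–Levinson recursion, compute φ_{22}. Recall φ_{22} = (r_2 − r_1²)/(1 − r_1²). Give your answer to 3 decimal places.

-0.563

φ_{22} = (r_2 − r_1²) / (1 − r_1²)
r_1² = (-0.27)² = 0.0729
Numerator = -0.449 − 0.0729 = -0.5219; denominator = 1 − 0.0729 = 0.9271
φ_{22} = -0.5219 / 0.9271 = -0.563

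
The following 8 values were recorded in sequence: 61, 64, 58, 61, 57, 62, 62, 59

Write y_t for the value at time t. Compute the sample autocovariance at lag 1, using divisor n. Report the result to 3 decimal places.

-1.906

Mean ȳ = (61 + 64 + 58 + 61 + 57 + 62 + 62 + 59)/8 = 60.5000
Deviations: 0.5000, 3.5000, -2.5000, 0.5000, -3.5000, 1.5000, 1.5000, -1.5000
Σ_{t=1}^{7}(y_t−ȳ)(y_{t+1}−ȳ) = -15.2500
γ_1 = -15.2500 / 8 = -1.906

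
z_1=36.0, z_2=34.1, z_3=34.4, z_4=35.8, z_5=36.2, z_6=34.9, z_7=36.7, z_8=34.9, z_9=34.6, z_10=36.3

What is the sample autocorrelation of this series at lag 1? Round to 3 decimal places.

-0.213

Mean z̄ = (36.0 + 34.1 + 34.4 + 35.8 + 36.2 + 34.9 + 36.7 + 34.9 + 34.6 + 36.3)/10 = 35.3900
Numerator Σ_{t=1}^{9}(z_t−z̄)(z_{t+1}−z̄) = -1.5961
Denominator Σ(z_t−z̄)² = 7.4890
r_1 = -1.5961 / 7.4890 = -0.213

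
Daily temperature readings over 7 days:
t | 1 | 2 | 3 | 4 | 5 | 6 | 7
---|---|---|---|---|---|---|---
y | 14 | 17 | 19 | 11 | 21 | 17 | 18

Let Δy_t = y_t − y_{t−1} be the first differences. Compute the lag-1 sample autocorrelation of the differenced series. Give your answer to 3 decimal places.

First differences Δy: 3, 2, -8, 10, -4, 1
Mean of differences = 0.6667
Numerator Σ(Δy_t−Δȳ)(Δy_{t+1}−Δȳ) = -134.4444
Denominator Σ(Δy_t−Δȳ)² = 191.3333
r_1(Δy) = -134.4444 / 191.3333 = -0.703

-0.703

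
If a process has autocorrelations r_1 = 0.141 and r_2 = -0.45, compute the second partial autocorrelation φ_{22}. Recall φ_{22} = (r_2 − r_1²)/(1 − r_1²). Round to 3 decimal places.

-0.479

φ_{22} = (r_2 − r_1²) / (1 − r_1²)
r_1² = (0.141)² = 0.019881
Numerator = -0.45 − 0.0199 = -0.4699; denominator = 1 − 0.0199 = 0.9801
φ_{22} = -0.4699 / 0.9801 = -0.479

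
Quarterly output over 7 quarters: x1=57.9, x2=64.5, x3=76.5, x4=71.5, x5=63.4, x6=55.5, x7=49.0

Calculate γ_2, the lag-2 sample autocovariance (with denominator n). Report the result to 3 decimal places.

-15.958

Mean x̄ = (57.9 + 64.5 + 76.5 + 71.5 + 63.4 + 55.5 + 49.0)/7 = 62.6143
Σ_{t=1}^{5}(x_t−x̄)(x_{t+2}−x̄) = -111.7076
γ_2 = -111.7076 / 7 = -15.958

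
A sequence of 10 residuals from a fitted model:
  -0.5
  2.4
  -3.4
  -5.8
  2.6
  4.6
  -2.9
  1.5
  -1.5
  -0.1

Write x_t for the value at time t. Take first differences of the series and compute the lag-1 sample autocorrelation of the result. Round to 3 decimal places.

-0.342

First differences Δx: 2.9, -5.8, -2.4, 8.4, 2.0, -7.5, 4.4, -3.0, 1.4
Mean of differences = 0.0444
Numerator Σ(Δx_t−Δx̄)(Δx_{t+1}−Δx̄) = -71.4886
Denominator Σ(Δx_t−Δx̄)² = 208.9222
r_1(Δx) = -71.4886 / 208.9222 = -0.342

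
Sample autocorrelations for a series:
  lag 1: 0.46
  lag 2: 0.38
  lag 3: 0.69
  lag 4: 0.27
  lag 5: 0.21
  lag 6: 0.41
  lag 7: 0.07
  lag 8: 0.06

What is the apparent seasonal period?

The largest autocorrelation is r_3 = 0.69; the remaining lags stay at or below 0.46. The elevated value at lag 1 (0.46), dropping to 0.38 at lag 2, reflects decaying short-term dependence rather than seasonality.
The dominant spike at lag 3 indicates a seasonal period of 3.

3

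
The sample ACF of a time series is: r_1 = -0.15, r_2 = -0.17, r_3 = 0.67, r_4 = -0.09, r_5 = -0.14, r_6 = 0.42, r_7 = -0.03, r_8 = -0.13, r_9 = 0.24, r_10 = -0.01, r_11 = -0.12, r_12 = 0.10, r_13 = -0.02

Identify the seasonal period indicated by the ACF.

3

The largest autocorrelation is r_3 = 0.67, with weaker echoes at lags 6 (0.42) and 9 (0.24); the remaining lags stay at or below 0.10.
The dominant spike at lag 3 indicates a seasonal period of 3.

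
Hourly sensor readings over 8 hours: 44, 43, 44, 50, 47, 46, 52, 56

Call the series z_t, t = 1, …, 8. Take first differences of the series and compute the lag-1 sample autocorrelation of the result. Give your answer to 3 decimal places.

-0.131

First differences Δz: -1, 1, 6, -3, -1, 6, 4
Mean of differences = 1.7143
Numerator Σ(Δz_t−Δz̄)(Δz_{t+1}−Δz̄) = -10.3673
Denominator Σ(Δz_t−Δz̄)² = 79.4286
r_1(Δz) = -10.3673 / 79.4286 = -0.131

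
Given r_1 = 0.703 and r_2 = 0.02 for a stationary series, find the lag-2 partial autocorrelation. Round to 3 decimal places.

φ_{22} = (r_2 − r_1²) / (1 − r_1²)
r_1² = (0.703)² = 0.494209
Numerator = 0.02 − 0.4942 = -0.4742; denominator = 1 − 0.4942 = 0.5058
φ_{22} = -0.4742 / 0.5058 = -0.938

-0.938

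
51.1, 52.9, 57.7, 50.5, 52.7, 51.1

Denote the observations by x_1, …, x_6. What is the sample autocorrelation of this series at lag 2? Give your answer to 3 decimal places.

-0.138

Mean x̄ = (51.1 + 52.9 + 57.7 + 50.5 + 52.7 + 51.1)/6 = 52.6667
Deviations from mean: -1.5667, 0.2333, 5.0333, -2.1667, 0.0333, -1.5667
Σ(x_t−x̄)(x_{t+2}−x̄) = (-7.8856) + (-0.5056) + (0.1678) + (3.3944) = -4.8289
Denominator Σ(x_t−x̄)² = 34.9933
r_2 = -4.8289 / 34.9933 = -0.138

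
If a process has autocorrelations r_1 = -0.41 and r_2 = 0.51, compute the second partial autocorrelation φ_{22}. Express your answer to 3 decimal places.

φ_{22} = (r_2 − r_1²) / (1 − r_1²)
r_1² = (-0.41)² = 0.1681
Numerator = 0.51 − 0.1681 = 0.3419; denominator = 1 − 0.1681 = 0.8319
φ_{22} = 0.3419 / 0.8319 = 0.411

0.411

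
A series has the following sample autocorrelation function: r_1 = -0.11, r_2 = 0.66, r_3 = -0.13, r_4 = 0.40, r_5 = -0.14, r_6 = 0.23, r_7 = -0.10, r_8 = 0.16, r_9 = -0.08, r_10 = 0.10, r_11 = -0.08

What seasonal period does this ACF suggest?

2

The largest autocorrelation is r_2 = 0.66, with weaker echoes at lags 4 (0.40), 6 (0.23) and 8 (0.16); the remaining lags stay at or below 0.10.
The dominant spike at lag 2 indicates a seasonal period of 2.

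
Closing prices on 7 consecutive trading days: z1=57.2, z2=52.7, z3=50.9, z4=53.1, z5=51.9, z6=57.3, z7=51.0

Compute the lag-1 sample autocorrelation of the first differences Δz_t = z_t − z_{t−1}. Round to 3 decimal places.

-0.383

First differences Δz: -4.5, -1.8, 2.2, -1.2, 5.4, -6.3
Mean of differences = -1.0333
Numerator Σ(Δz_t−Δz̄)(Δz_{t+1}−Δz̄) = -35.3144
Denominator Σ(Δz_t−Δz̄)² = 92.2133
r_1(Δz) = -35.3144 / 92.2133 = -0.383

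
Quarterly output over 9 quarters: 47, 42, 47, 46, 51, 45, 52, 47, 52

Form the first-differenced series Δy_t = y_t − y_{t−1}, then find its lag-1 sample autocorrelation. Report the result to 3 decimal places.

-0.820

First differences Δy: -5, 5, -1, 5, -6, 7, -5, 5
Mean of differences = 0.6250
Numerator Σ(Δy_t−Δȳ)(Δy_{t+1}−Δȳ) = -170.5156
Denominator Σ(Δy_t−Δȳ)² = 207.8750
r_1(Δy) = -170.5156 / 207.8750 = -0.820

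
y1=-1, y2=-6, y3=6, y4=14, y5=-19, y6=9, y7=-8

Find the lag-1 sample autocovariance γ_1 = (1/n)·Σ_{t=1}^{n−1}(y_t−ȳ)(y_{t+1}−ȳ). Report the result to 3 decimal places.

-64.665

Mean ȳ = (-1 − 6 + 6 + 14 − 19 + 9 − 8)/7 = -0.7143
Deviations: -0.2857, -5.2857, 6.7143, 14.7143, -18.2857, 9.7143, -7.2857
Σ_{t=1}^{6}(y_t−ȳ)(y_{t+1}−ȳ) = -452.6531
γ_1 = -452.6531 / 7 = -64.665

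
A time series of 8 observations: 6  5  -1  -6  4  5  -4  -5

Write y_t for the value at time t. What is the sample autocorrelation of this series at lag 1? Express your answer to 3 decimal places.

0.142

Mean ȳ = (6 + 5 − 1 − 6 + 4 + 5 − 4 − 5)/8 = 0.5000
Deviations from mean: 5.5000, 4.5000, -1.5000, -6.5000, 3.5000, 4.5000, -4.5000, -5.5000
Σ(y_t−ȳ)(y_{t+1}−ȳ) = (24.7500) + (-6.7500) + (9.7500) + (-22.7500) + (15.7500) + (-20.2500) + (24.7500) = 25.2500
Denominator Σ(y_t−ȳ)² = 178.0000
r_1 = 25.2500 / 178.0000 = 0.142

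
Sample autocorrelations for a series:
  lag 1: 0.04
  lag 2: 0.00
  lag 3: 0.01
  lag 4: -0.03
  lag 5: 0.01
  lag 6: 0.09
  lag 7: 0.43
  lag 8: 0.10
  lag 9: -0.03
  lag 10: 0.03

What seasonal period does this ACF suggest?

The largest autocorrelation is r_7 = 0.43; the remaining lags stay at or below 0.10.
The dominant spike at lag 7 indicates a seasonal period of 7.

7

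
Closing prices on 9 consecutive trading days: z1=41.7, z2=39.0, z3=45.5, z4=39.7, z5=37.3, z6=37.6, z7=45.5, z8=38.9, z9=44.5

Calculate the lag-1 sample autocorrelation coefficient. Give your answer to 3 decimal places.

Mean z̄ = (41.7 + 39.0 + 45.5 + 39.7 + 37.3 + 37.6 + 45.5 + 38.9 + 44.5)/9 = 41.0778
Numerator Σ_{t=1}^{8}(z_t−z̄)(z_{t+1}−z̄) = -30.6938
Denominator Σ(z_t−z̄)² = 88.5356
r_1 = -30.6938 / 88.5356 = -0.347

-0.347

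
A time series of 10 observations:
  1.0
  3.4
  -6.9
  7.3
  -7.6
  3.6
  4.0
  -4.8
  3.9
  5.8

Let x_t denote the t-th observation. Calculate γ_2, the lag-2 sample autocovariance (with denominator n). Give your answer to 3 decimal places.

Mean x̄ = (1.0 + 3.4 − 6.9 + 7.3 − 7.6 + 3.6 + 4.0 − 4.8 + 3.9 + 5.8)/10 = 0.9700
Σ_{t=1}^{8}(x_t−x̄)(x_{t+2}−x̄) = 39.1062
γ_2 = 39.1062 / 10 = 3.911

3.911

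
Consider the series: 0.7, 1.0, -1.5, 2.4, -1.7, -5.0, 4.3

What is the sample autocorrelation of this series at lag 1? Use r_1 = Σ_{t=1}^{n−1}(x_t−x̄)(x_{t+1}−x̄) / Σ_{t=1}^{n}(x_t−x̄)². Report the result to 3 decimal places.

-0.382

Mean x̄ = (0.7 + 1.0 − 1.5 + 2.4 − 1.7 − 5.0 + 4.3)/7 = 0.0286
Deviations from mean: 0.6714, 0.9714, -1.5286, 2.3714, -1.7286, -5.0286, 4.2714
Numerator Σ_{t=1}^{6}(x_t−x̄)(x_{t+1}−x̄) = -21.3437
Denominator Σ(x_t−x̄)² = 55.8743
r_1 = -21.3437 / 55.8743 = -0.382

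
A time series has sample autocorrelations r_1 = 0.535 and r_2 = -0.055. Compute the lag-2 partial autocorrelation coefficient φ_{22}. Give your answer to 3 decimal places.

φ_{22} = (r_2 − r_1²) / (1 − r_1²)
r_1² = (0.535)² = 0.286225
Numerator = -0.055 − 0.2862 = -0.3412; denominator = 1 − 0.2862 = 0.7138
φ_{22} = -0.3412 / 0.7138 = -0.478

-0.478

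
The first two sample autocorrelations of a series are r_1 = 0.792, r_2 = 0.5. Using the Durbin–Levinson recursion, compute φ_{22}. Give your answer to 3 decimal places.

φ_{22} = (r_2 − r_1²) / (1 − r_1²)
r_1² = (0.792)² = 0.627264
Numerator = 0.5 − 0.6273 = -0.1273; denominator = 1 − 0.6273 = 0.3727
φ_{22} = -0.1273 / 0.3727 = -0.341

-0.341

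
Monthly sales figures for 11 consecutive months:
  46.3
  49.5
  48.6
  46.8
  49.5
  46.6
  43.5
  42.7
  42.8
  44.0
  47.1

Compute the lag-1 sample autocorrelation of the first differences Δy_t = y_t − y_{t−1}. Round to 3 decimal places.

First differences Δy: 3.2, -0.9, -1.8, 2.7, -2.9, -3.1, -0.8, 0.1, 1.2, 3.1
Mean of differences = 0.0800
Numerator Σ(Δy_t−Δȳ)(Δy_{t+1}−Δȳ) = 1.7136
Denominator Σ(Δy_t−Δȳ)² = 51.2360
r_1(Δy) = 1.7136 / 51.2360 = 0.033

0.033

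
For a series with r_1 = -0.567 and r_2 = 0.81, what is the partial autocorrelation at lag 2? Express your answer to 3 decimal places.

0.720

φ_{22} = (r_2 − r_1²) / (1 − r_1²)
r_1² = (-0.567)² = 0.321489
Numerator = 0.81 − 0.3215 = 0.4885; denominator = 1 − 0.3215 = 0.6785
φ_{22} = 0.4885 / 0.6785 = 0.720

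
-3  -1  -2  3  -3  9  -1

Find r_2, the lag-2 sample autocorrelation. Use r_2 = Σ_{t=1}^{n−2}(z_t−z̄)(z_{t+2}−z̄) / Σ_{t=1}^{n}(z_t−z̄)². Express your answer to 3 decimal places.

0.347

Mean z̄ = (-3 − 1 − 2 + 3 − 3 + 9 − 1)/7 = 0.2857
Σ(z_t−z̄)(z_{t+2}−z̄) = (7.5102) + (-3.4898) + (7.5102) + (23.6531) + (4.2245) = 39.4082
Denominator Σ(z_t−z̄)² = 113.4286
r_2 = 39.4082 / 113.4286 = 0.347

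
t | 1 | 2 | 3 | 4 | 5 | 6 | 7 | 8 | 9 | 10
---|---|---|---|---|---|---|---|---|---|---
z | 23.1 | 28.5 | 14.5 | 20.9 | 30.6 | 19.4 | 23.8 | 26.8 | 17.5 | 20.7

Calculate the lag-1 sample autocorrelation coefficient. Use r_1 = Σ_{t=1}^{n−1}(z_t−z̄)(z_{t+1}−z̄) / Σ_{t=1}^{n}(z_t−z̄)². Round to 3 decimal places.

-0.357

Mean z̄ = (23.1 + 28.5 + 14.5 + 20.9 + 30.6 + 19.4 + 23.8 + 26.8 + 17.5 + 20.7)/10 = 22.5800
Numerator Σ_{t=1}^{9}(z_t−z̄)(z_{t+1}−z̄) = -80.7764
Denominator Σ(z_t−z̄)² = 226.4960
r_1 = -80.7764 / 226.4960 = -0.357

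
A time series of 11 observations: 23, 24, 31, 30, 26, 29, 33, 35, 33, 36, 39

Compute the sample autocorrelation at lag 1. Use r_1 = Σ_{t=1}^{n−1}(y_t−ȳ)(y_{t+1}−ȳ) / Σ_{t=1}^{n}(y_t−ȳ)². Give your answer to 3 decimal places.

Mean ȳ = (23 + 24 + 31 + 30 + 26 + 29 + 33 + 35 + 33 + 36 + 39)/11 = 30.8182
Numerator Σ_{t=1}^{10}(y_t−ȳ)(y_{t+1}−ȳ) = 132.6033
Denominator Σ(y_t−ȳ)² = 255.6364
r_1 = 132.6033 / 255.6364 = 0.519

0.519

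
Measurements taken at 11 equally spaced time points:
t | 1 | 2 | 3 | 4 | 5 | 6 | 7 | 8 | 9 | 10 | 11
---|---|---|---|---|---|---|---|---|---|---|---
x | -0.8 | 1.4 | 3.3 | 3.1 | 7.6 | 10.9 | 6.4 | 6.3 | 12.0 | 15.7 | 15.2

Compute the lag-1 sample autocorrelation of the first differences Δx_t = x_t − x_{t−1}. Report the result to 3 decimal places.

-0.042

First differences Δx: 2.2, 1.9, -0.2, 4.5, 3.3, -4.5, -0.1, 5.7, 3.7, -0.5
Mean of differences = 1.6000
Numerator Σ(Δx_t−Δx̄)(Δx_{t+1}−Δx̄) = -3.4200
Denominator Σ(Δx_t−Δx̄)² = 80.7200
r_1(Δx) = -3.4200 / 80.7200 = -0.042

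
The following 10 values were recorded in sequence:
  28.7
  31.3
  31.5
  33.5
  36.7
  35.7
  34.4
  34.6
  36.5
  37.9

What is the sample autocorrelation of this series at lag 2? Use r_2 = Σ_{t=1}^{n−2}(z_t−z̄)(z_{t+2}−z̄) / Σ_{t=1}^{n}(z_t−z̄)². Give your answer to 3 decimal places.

Mean z̄ = (28.7 + 31.3 + 31.5 + 33.5 + 36.7 + 35.7 + 34.4 + 34.6 + 36.5 + 37.9)/10 = 34.0800
Numerator Σ_{t=1}^{8}(z_t−z̄)(z_{t+2}−z̄) = 12.2352
Denominator Σ(z_t−z̄)² = 73.9760
r_2 = 12.2352 / 73.9760 = 0.165

0.165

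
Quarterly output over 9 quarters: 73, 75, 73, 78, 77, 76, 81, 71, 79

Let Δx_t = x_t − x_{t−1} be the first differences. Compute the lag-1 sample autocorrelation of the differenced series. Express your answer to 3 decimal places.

First differences Δx: 2, -2, 5, -1, -1, 5, -10, 8
Mean of differences = 0.7500
Numerator Σ(Δx_t−Δx̄)(Δx_{t+1}−Δx̄) = -150.5625
Denominator Σ(Δx_t−Δx̄)² = 219.5000
r_1(Δx) = -150.5625 / 219.5000 = -0.686

-0.686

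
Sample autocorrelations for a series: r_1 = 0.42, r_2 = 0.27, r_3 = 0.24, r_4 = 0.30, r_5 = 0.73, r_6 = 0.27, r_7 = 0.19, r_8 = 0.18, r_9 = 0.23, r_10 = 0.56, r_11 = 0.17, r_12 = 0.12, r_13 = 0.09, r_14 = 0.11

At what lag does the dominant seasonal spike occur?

The largest autocorrelation is r_5 = 0.73, with a weaker echo at lag 10 (0.56); the remaining lags stay at or below 0.42. The elevated value at lag 1 (0.42), dropping to 0.27 at lag 2, reflects decaying short-term dependence rather than seasonality.
The dominant spike at lag 5 indicates a seasonal period of 5.

5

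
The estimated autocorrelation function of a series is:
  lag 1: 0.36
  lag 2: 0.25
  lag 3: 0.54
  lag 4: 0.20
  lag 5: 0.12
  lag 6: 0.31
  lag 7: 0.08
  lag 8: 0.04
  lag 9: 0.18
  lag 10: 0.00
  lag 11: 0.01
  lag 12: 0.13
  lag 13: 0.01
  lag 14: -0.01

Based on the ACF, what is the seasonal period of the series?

3

The largest autocorrelation is r_3 = 0.54; the remaining lags stay at or below 0.36. The elevated value at lag 1 (0.36), dropping to 0.25 at lag 2, reflects decaying short-term dependence rather than seasonality.
The dominant spike at lag 3 indicates a seasonal period of 3.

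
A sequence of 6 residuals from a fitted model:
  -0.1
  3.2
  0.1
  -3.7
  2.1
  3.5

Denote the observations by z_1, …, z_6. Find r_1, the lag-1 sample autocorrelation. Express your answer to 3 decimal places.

-0.082

Mean z̄ = (-0.1 + 3.2 + 0.1 − 3.7 + 2.1 + 3.5)/6 = 0.8500
Numerator Σ_{t=1}^{5}(z_t−z̄)(z_{t+1}−z̄) = -2.9575
Denominator Σ(z_t−z̄)² = 36.2750
r_1 = -2.9575 / 36.2750 = -0.082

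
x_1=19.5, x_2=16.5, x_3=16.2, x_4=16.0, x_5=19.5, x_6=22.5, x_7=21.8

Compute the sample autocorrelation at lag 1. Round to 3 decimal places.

Mean x̄ = (19.5 + 16.5 + 16.2 + 16.0 + 19.5 + 22.5 + 21.8)/7 = 18.8571
Deviations from mean: 0.6429, -2.3571, -2.6571, -2.8571, 0.6429, 3.6429, 2.9429
Numerator Σ_{t=1}^{6}(x_t−x̄)(x_{t+1}−x̄) = 23.5653
Denominator Σ(x_t−x̄)² = 43.5371
r_1 = 23.5653 / 43.5371 = 0.541

0.541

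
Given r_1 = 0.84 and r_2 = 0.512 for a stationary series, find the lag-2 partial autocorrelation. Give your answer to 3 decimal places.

φ_{22} = (r_2 − r_1²) / (1 − r_1²)
r_1² = (0.84)² = 0.7056
Numerator = 0.512 − 0.7056 = -0.1936; denominator = 1 − 0.7056 = 0.2944
φ_{22} = -0.1936 / 0.2944 = -0.658

-0.658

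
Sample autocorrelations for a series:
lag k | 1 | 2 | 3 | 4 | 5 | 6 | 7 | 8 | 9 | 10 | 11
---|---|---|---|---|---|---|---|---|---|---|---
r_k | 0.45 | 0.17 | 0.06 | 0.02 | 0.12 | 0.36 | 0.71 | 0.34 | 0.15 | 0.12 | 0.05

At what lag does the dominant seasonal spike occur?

7

The largest autocorrelation is r_7 = 0.71; the remaining lags stay at or below 0.45. The elevated value at lag 1 (0.45), dropping to 0.17 at lag 2, reflects decaying short-term dependence rather than seasonality.
The dominant spike at lag 7 indicates a seasonal period of 7.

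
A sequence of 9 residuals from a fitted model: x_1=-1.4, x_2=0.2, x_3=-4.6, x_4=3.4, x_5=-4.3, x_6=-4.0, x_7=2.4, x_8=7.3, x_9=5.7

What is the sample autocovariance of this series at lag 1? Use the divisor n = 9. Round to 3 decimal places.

Mean x̄ = (-1.4 + 0.2 − 4.6 + 3.4 − 4.3 − 4.0 + 2.4 + 7.3 + 5.7)/9 = 0.5222
Σ_{t=1}^{8}(x_t−x̄)(x_{t+1}−x̄) = 34.7884
γ_1 = 34.7884 / 9 = 3.865

3.865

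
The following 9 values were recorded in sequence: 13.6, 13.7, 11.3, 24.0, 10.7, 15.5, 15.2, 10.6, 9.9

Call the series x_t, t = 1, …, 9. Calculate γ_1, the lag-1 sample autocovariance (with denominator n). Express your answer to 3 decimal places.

-5.765

Mean x̄ = (13.6 + 13.7 + 11.3 + 24.0 + 10.7 + 15.5 + 15.2 + 10.6 + 9.9)/9 = 13.8333
Σ_{t=1}^{8}(x_t−x̄)(x_{t+1}−x̄) = -51.8878
γ_1 = -51.8878 / 9 = -5.765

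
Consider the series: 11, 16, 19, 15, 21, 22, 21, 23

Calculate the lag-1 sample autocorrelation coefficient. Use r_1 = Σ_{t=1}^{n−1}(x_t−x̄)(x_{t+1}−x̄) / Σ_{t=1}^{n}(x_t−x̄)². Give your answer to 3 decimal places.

Mean x̄ = (11 + 16 + 19 + 15 + 21 + 22 + 21 + 23)/8 = 18.5000
Deviations from mean: -7.5000, -2.5000, 0.5000, -3.5000, 2.5000, 3.5000, 2.5000, 4.5000
Numerator Σ_{t=1}^{7}(x_t−x̄)(x_{t+1}−x̄) = 35.7500
Denominator Σ(x_t−x̄)² = 120.0000
r_1 = 35.7500 / 120.0000 = 0.298

0.298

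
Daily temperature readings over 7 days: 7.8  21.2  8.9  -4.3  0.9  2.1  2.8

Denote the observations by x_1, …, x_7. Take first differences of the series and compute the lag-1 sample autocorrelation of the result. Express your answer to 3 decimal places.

-0.152

First differences Δx: 13.4, -12.3, -13.2, 5.2, 1.2, 0.7
Mean of differences = -0.8333
Numerator Σ(Δx_t−Δx̄)(Δx_{t+1}−Δx̄) = -80.6311
Denominator Σ(Δx_t−Δx̄)² = 529.8933
r_1(Δx) = -80.6311 / 529.8933 = -0.152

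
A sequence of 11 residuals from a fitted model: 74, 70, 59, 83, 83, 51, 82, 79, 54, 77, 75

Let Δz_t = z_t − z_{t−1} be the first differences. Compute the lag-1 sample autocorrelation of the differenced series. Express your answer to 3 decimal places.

First differences Δz: -4, -11, 24, 0, -32, 31, -3, -25, 23, -2
Mean of differences = 0.1000
Numerator Σ(Δz_t−Δz̄)(Δz_{t+1}−Δz̄) = -1851.7100
Denominator Σ(Δz_t−Δz̄)² = 3864.9000
r_1(Δz) = -1851.7100 / 3864.9000 = -0.479

-0.479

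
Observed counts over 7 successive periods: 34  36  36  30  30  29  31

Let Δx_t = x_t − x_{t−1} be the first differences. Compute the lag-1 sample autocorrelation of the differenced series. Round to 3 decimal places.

First differences Δx: 2, 0, -6, 0, -1, 2
Mean of differences = -0.5000
Numerator Σ(Δx_t−Δx̄)(Δx_{t+1}−Δx̄) = -5.7500
Denominator Σ(Δx_t−Δx̄)² = 43.5000
r_1(Δx) = -5.7500 / 43.5000 = -0.132

-0.132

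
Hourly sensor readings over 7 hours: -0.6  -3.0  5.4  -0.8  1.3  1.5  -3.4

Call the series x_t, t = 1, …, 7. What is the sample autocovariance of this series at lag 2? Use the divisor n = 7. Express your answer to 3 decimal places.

0.031

Mean x̄ = (-0.6 − 3.0 + 5.4 − 0.8 + 1.3 + 1.5 − 3.4)/7 = 0.0571
Σ_{t=1}^{5}(x_t−x̄)(x_{t+2}−x̄) = 0.2163
γ_2 = 0.2163 / 7 = 0.031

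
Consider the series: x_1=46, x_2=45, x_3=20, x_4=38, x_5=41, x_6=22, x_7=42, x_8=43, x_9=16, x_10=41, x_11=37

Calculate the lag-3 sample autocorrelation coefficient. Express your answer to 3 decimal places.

0.560

Mean x̄ = (46 + 45 + 20 + 38 + 41 + 22 + 42 + 43 + 16 + 41 + 37)/11 = 35.5455
Numerator Σ_{t=1}^{8}(x_t−x̄)(x_{t+3}−x̄) = 655.1074
Denominator Σ(x_t−x̄)² = 1170.7273
r_3 = 655.1074 / 1170.7273 = 0.560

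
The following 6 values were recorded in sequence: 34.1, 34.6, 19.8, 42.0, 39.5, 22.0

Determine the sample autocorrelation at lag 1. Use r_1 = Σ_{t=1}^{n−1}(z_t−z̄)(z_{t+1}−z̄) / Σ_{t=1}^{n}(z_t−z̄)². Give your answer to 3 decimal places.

Mean z̄ = (34.1 + 34.6 + 19.8 + 42.0 + 39.5 + 22.0)/6 = 32.0000
Σ(z_t−z̄)(z_{t+1}−z̄) = (5.4600) + (-31.7200) + (-122.0000) + (75.0000) + (-75.0000) = -148.2600
Denominator Σ(z_t−z̄)² = 416.2600
r_1 = -148.2600 / 416.2600 = -0.356

-0.356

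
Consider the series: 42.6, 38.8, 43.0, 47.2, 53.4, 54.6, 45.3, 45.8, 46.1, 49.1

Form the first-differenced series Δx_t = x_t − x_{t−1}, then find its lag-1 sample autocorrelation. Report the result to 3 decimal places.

First differences Δx: -3.8, 4.2, 4.2, 6.2, 1.2, -9.3, 0.5, 0.3, 3.0
Mean of differences = 0.7222
Numerator Σ(Δx_t−Δx̄)(Δx_{t+1}−Δx̄) = 14.6062
Denominator Σ(Δx_t−Δx̄)² = 180.7356
r_1(Δx) = 14.6062 / 180.7356 = 0.081

0.081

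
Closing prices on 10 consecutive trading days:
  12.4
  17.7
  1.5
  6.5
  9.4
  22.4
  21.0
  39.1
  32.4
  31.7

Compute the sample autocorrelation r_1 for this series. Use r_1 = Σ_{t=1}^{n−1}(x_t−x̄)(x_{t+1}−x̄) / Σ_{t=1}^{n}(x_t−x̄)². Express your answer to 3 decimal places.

0.607

Mean x̄ = (12.4 + 17.7 + 1.5 + 6.5 + 9.4 + 22.4 + 21.0 + 39.1 + 32.4 + 31.7)/10 = 19.4100
Numerator Σ_{t=1}^{9}(x_t−x̄)(x_{t+1}−x̄) = 824.6119
Denominator Σ(x_t−x̄)² = 1358.6490
r_1 = 824.6119 / 1358.6490 = 0.607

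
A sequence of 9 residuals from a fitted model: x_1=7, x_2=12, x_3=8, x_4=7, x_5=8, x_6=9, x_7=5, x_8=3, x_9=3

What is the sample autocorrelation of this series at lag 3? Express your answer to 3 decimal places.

-0.070

Mean x̄ = (7 + 12 + 8 + 7 + 8 + 9 + 5 + 3 + 3)/9 = 6.8889
Numerator Σ_{t=1}^{6}(x_t−x̄)(x_{t+3}−x̄) = -4.7037
Denominator Σ(x_t−x̄)² = 66.8889
r_3 = -4.7037 / 66.8889 = -0.070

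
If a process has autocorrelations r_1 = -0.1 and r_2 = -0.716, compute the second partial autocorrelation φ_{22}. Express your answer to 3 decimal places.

φ_{22} = (r_2 − r_1²) / (1 − r_1²)
r_1² = (-0.1)² = 0.01
Numerator = -0.716 − 0.0100 = -0.7260; denominator = 1 − 0.0100 = 0.9900
φ_{22} = -0.7260 / 0.9900 = -0.733

-0.733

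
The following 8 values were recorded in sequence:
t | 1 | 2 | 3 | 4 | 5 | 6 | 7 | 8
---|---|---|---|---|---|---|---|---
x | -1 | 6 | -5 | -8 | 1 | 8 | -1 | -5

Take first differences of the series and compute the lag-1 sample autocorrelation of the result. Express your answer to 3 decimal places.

First differences Δx: 7, -11, -3, 9, 7, -9, -4
Mean of differences = -0.5714
Numerator Σ(Δx_t−Δx̄)(Δx_{t+1}−Δx̄) = -39.3265
Denominator Σ(Δx_t−Δx̄)² = 403.7143
r_1(Δx) = -39.3265 / 403.7143 = -0.097

-0.097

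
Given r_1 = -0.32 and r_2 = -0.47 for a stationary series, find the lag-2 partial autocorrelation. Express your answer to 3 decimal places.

-0.638

φ_{22} = (r_2 − r_1²) / (1 − r_1²)
r_1² = (-0.32)² = 0.1024
Numerator = -0.47 − 0.1024 = -0.5724; denominator = 1 − 0.1024 = 0.8976
φ_{22} = -0.5724 / 0.8976 = -0.638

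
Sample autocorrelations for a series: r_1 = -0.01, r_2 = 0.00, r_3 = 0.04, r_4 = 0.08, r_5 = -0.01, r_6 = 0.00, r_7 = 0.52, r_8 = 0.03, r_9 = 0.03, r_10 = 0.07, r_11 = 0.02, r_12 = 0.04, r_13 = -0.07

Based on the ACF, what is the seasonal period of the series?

7

The largest autocorrelation is r_7 = 0.52; the remaining lags stay at or below 0.08.
The dominant spike at lag 7 indicates a seasonal period of 7.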